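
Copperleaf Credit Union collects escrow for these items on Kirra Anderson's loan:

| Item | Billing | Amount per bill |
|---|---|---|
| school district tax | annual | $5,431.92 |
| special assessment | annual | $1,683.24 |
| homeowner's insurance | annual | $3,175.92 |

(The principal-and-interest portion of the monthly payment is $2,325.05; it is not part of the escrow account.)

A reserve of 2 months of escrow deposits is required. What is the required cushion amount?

School district tax — $5,431.92 per year
Special assessment — $1,683.24 per year
Homeowner's insurance — $3,175.92 per year
Total annual escrow = $5,431.92 + $1,683.24 + $3,175.92 = $10,291.08
Per month = $10,291.08 / 12 = $857.59
Reserve = 2 × $857.59 = $1,715.18

$1,715.18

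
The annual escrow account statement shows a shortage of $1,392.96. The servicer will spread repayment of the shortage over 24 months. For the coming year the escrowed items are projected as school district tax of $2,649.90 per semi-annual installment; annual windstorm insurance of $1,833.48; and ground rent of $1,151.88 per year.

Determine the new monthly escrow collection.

School district tax = $2,649.90 × 2 = $5,299.80/yr
Windstorm insurance = $1,833.48/yr
Ground rent = $1,151.88/yr
Annual escrow total = $5,299.80 + $1,833.48 + $1,151.88 = $8,285.16
Base monthly escrow = $8,285.16 / 12 = $690.43
Shortage spread = $1,392.96 ÷ 24 = $58.04/mo
Adjusted monthly = $690.43 + $58.04 = $748.47

$748.47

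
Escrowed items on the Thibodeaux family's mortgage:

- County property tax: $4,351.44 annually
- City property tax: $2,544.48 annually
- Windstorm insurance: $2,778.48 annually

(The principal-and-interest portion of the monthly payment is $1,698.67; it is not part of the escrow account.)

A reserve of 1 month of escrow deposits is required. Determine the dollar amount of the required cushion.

County property tax: $4,351.44
City property tax: $2,544.48
Windstorm insurance: $2,778.48
Combined annual = $4,351.44 + $2,544.48 + $2,778.48 = $9,674.40
Base monthly escrow = $9,674.40 ÷ 12 = $806.20
Reserve = 1 × $806.20 = $806.20

$806.20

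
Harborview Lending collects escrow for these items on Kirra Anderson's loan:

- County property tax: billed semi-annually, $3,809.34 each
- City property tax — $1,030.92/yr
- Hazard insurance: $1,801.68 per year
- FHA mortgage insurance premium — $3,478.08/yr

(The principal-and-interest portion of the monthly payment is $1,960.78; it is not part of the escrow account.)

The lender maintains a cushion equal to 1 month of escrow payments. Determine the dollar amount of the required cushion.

$1,160.78

County property tax — $3,809.34 × 2 = $7,618.68/yr
City property tax — $1,030.92/yr
Hazard insurance — $1,801.68/yr
FHA mortgage insurance premium — $3,478.08/yr
Total per year = $7,618.68 + $1,030.92 + $1,801.68 + $3,478.08 = $13,929.36
Monthly = $13,929.36 / 12 = $1,160.78
Reserve = 1 × $1,160.78 = $1,160.78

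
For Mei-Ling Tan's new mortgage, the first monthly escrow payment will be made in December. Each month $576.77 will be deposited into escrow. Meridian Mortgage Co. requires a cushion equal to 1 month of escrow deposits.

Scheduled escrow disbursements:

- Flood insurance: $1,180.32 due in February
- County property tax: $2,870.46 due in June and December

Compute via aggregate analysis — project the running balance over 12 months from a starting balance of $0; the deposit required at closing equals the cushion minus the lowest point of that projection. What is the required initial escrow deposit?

$3,460.62

Cushion = 1 × $576.77 = $576.77
Trial balance (start $0, +$576.77 each month, − disbursements):
  Dec: +$576.77 − $2,870.46 → -$2,293.69
  Jan: +$576.77 → -$1,716.92
  Feb: +$576.77 − $1,180.32 → -$2,320.47
  Mar: +$576.77 → -$1,743.70
  Apr: +$576.77 → -$1,166.93
  May: +$576.77 → -$590.16
  Jun: +$576.77 − $2,870.46 → -$2,883.85
  Jul: +$576.77 → -$2,307.08
  Aug: +$576.77 → -$1,730.31
  Sep: +$576.77 → -$1,153.54
  Oct: +$576.77 → -$576.77
  Nov: +$576.77 → $0.00
Lowest trial balance = -$2,883.85 (Jun)
Initial deposit = cushion − low point = $576.77 − (-$2,883.85) = $3,460.62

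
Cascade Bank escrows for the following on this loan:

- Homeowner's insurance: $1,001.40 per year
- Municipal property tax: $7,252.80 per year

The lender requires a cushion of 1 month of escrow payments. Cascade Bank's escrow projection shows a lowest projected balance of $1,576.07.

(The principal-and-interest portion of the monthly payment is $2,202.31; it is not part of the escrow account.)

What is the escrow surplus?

Homeowner's insurance — $1,001.40 per year
Municipal property tax — $7,252.80 per year
Yearly total = $1,001.40 + $7,252.80 = $8,254.20
Monthly escrow = $8,254.20 / 12 = $687.85
Required reserve = 1 × $687.85 = $687.85
Excess over cushion: $1,576.07 − $687.85 = $888.22

$888.22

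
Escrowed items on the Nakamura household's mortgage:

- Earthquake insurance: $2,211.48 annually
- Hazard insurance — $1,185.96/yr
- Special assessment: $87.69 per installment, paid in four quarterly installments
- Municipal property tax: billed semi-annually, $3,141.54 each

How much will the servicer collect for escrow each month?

$835.94

Earthquake insurance: $2,211.48 annually
Hazard insurance: $1,185.96 annually
Special assessment: $87.69 × 4 = $350.76 annually
Municipal property tax: $3,141.54 × 2 = $6,283.08 annually
Total per year = $2,211.48 + $1,185.96 + $350.76 + $6,283.08 = $10,031.28
Monthly = $10,031.28 / 12 = $835.94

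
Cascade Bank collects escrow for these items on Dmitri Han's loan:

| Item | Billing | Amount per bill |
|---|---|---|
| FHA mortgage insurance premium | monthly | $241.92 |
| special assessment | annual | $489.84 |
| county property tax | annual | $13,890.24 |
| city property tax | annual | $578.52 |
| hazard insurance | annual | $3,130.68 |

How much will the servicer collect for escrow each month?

FHA mortgage insurance premium = $241.92 × 12 = $2,903.04
Special assessment = $489.84
County property tax = $13,890.24
City property tax = $578.52
Hazard insurance = $3,130.68
Annual escrow total = $2,903.04 + $489.84 + $13,890.24 + $578.52 + $3,130.68 = $20,992.32
Monthly = $20,992.32 ÷ 12 = $1,749.36

$1,749.36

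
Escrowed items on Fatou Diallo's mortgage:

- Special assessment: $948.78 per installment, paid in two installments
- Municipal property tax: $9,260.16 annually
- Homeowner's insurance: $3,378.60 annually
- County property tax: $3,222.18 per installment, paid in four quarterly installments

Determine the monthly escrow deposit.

$2,285.42

Special assessment — $948.78 × 2 = $1,897.56 annually
Municipal property tax — $9,260.16 annually
Homeowner's insurance — $3,378.60 annually
County property tax — $3,222.18 × 4 = $12,888.72 annually
Total per year = $1,897.56 + $9,260.16 + $3,378.60 + $12,888.72 = $27,425.04
Per month = $27,425.04 ÷ 12 = $2,285.42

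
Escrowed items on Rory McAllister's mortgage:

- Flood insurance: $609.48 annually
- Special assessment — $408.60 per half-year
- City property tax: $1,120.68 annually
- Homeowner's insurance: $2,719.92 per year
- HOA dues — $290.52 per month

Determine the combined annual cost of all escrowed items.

$8,753.52

Flood insurance: $609.48
Special assessment: $408.60 × 2 = $817.20
City property tax: $1,120.68
Homeowner's insurance: $2,719.92
HOA dues: $290.52 × 12 = $3,486.24
Combined annual = $8,753.52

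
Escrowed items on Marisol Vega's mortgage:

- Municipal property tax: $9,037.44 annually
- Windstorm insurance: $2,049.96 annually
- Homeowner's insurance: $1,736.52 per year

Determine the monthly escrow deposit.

$1,068.66

Municipal property tax = $9,037.44
Windstorm insurance = $2,049.96
Homeowner's insurance = $1,736.52
Total annual escrow = $9,037.44 + $2,049.96 + $1,736.52 = $12,823.92
Base monthly escrow = $12,823.92 ÷ 12 = $1,068.66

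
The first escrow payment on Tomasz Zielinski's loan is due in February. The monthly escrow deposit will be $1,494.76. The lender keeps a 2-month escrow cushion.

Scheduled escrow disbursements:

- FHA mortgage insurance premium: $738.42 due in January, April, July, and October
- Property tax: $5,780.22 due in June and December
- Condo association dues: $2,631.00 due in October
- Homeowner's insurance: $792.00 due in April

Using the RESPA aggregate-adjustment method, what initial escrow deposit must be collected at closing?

$3,745.86

Cushion = 2 × $1,494.76 = $2,989.52
Trial balance (start $0, +$1,494.76 each month, − disbursements):
  Feb: +$1,494.76 → $1,494.76
  Mar: +$1,494.76 → $2,989.52
  Apr: +$1,494.76 − $1,530.42 → $2,953.86
  May: +$1,494.76 → $4,448.62
  Jun: +$1,494.76 − $5,780.22 → $163.16
  Jul: +$1,494.76 − $738.42 → $919.50
  Aug: +$1,494.76 → $2,414.26
  Sep: +$1,494.76 → $3,909.02
  Oct: +$1,494.76 − $3,369.42 → $2,034.36
  Nov: +$1,494.76 → $3,529.12
  Dec: +$1,494.76 − $5,780.22 → -$756.34
  Jan: +$1,494.76 − $738.42 → $0.00
Lowest trial balance = -$756.34 (Dec)
Initial deposit = cushion − low point = $2,989.52 − (-$756.34) = $3,745.86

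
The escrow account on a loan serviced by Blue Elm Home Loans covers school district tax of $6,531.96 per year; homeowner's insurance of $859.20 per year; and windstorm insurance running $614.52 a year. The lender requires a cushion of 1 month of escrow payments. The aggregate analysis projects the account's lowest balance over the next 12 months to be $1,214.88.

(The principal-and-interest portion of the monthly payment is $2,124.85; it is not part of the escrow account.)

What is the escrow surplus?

$547.74

School district tax = $6,531.96
Homeowner's insurance = $859.20
Windstorm insurance = $614.52
Total annual escrow = $6,531.96 + $859.20 + $614.52 = $8,005.68
Per month = $8,005.68 / 12 = $667.14
Cushion = 1 × $667.14 = $667.14
Excess over cushion: $1,214.88 − $667.14 = $547.74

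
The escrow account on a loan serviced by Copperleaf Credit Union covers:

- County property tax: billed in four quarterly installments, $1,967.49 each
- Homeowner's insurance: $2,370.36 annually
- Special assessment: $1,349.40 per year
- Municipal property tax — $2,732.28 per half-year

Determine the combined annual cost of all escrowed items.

County property tax = $1,967.49 × 4 = $7,869.96
Homeowner's insurance = $2,370.36
Special assessment = $1,349.40
Municipal property tax = $2,732.28 × 2 = $5,464.56
Total per year = $7,869.96 + $2,370.36 + $1,349.40 + $5,464.56 = $17,054.28

$17,054.28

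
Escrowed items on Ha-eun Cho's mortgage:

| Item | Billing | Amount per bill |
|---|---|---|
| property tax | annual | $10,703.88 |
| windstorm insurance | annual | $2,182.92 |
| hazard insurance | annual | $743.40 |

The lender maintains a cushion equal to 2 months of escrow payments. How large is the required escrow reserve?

Property tax: $10,703.88
Windstorm insurance: $2,182.92
Hazard insurance: $743.40
Combined annual = $13,630.20
Monthly = $13,630.20 ÷ 12 = $1,135.85
Required cushion = 2 × $1,135.85 = $2,271.70

$2,271.70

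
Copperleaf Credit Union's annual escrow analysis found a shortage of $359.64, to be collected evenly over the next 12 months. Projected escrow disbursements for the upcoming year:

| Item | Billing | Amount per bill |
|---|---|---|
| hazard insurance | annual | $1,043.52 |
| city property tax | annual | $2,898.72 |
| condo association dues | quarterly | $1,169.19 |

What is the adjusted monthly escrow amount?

Hazard insurance = $1,043.52 annually
City property tax = $2,898.72 annually
Condo association dues = $1,169.19 × 4 = $4,676.76 annually
Total annual escrow = $1,043.52 + $2,898.72 + $4,676.76 = $8,619.00
Base monthly escrow = $8,619.00 / 12 = $718.25
Shortage spread = $359.64 ÷ 12 = $29.97/mo
New monthly escrow = $718.25 + $29.97 = $748.22

$748.22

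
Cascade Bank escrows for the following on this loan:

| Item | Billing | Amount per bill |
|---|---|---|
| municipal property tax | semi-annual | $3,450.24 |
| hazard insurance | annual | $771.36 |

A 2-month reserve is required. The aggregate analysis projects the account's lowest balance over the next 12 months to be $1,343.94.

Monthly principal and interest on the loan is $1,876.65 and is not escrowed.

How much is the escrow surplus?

Municipal property tax: $3,450.24 × 2 = $6,900.48 annually
Hazard insurance: $771.36 annually
Combined annual = $7,671.84
Base monthly escrow = $7,671.84 / 12 = $639.32
Required reserve = 2 × $639.32 = $1,278.64
Surplus = $1,343.94 − $1,278.64 = $65.30

$65.30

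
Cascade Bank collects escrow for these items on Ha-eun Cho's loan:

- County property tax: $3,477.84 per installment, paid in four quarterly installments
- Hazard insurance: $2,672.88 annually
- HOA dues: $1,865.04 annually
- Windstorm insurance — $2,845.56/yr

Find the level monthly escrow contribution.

County property tax = $3,477.84 × 4 = $13,911.36
Hazard insurance = $2,672.88
HOA dues = $1,865.04
Windstorm insurance = $2,845.56
Total per year = $21,294.84
Monthly escrow = $21,294.84 / 12 = $1,774.57

$1,774.57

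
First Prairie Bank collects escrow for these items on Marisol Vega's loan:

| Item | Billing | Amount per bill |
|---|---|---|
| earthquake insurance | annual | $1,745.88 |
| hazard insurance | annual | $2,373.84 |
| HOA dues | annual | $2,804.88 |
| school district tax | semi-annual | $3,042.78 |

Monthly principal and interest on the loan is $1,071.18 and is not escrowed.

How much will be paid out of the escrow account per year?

$13,010.16

Earthquake insurance — $1,745.88 per year
Hazard insurance — $2,373.84 per year
HOA dues — $2,804.88 per year
School district tax — $3,042.78 × 2 = $6,085.56 per year
Combined annual = $13,010.16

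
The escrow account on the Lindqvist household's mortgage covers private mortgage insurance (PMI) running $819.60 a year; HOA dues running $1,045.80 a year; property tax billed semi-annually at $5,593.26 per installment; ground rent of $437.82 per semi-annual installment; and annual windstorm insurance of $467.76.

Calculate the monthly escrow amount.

$1,199.61

Private mortgage insurance (PMI) = $819.60 annually
HOA dues = $1,045.80 annually
Property tax = $5,593.26 × 2 = $11,186.52 annually
Ground rent = $437.82 × 2 = $875.64 annually
Windstorm insurance = $467.76 annually
Total per year = $819.60 + $1,045.80 + $11,186.52 + $875.64 + $467.76 = $14,395.32
Per month = $14,395.32 ÷ 12 = $1,199.61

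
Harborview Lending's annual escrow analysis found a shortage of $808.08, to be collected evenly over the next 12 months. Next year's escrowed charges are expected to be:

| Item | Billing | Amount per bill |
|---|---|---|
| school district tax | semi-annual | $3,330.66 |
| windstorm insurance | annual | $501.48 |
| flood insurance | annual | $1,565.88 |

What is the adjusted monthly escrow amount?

$794.73

School district tax: $3,330.66 × 2 = $6,661.32 per year
Windstorm insurance: $501.48 per year
Flood insurance: $1,565.88 per year
Combined annual = $8,728.68
Base monthly escrow = $8,728.68 ÷ 12 = $727.39
Shortage per month = $808.08 ÷ 12 = $67.34
New monthly escrow = $727.39 + $67.34 = $794.73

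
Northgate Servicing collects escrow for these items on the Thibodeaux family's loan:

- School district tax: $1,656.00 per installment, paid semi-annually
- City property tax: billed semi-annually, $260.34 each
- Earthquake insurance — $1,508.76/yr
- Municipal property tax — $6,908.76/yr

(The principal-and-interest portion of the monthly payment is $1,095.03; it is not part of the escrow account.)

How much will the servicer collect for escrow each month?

School district tax: $1,656.00 × 2 = $3,312.00 per year
City property tax: $260.34 × 2 = $520.68 per year
Earthquake insurance: $1,508.76 per year
Municipal property tax: $6,908.76 per year
Yearly total = $12,250.20
Base monthly escrow = $12,250.20 / 12 = $1,020.85

$1,020.85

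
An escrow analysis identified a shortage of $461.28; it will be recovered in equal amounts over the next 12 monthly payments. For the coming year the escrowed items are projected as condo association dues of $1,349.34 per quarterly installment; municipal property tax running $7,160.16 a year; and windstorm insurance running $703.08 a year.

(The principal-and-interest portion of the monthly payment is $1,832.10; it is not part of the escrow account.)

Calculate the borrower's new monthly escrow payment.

Condo association dues: $1,349.34 × 4 = $5,397.36 per year
Municipal property tax: $7,160.16 per year
Windstorm insurance: $703.08 per year
Annual escrow total = $5,397.36 + $7,160.16 + $703.08 = $13,260.60
Monthly escrow = $13,260.60 ÷ 12 = $1,105.05
Monthly shortage recovery: $461.28 ÷ 12 = $38.44
New monthly escrow = $1,105.05 + $38.44 = $1,143.49

$1,143.49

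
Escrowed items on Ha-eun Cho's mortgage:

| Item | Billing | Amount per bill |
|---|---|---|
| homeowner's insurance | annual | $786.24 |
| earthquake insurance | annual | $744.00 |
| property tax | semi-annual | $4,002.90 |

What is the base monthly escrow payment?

Homeowner's insurance — $786.24
Earthquake insurance — $744.00
Property tax — $4,002.90 × 2 = $8,005.80
Annual escrow total = $786.24 + $744.00 + $8,005.80 = $9,536.04
Base monthly escrow = $9,536.04 / 12 = $794.67

$794.67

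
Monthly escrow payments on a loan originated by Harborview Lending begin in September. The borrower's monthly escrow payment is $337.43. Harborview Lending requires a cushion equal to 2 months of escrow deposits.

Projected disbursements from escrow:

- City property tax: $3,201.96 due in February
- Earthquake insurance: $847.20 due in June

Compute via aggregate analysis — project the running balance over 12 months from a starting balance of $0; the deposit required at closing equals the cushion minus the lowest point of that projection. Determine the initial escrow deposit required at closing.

$1,852.24

Cushion = 2 × $337.43 = $674.86
Trial balance (start $0, +$337.43 each month, − disbursements):
  Sep: +$337.43 → $337.43
  Oct: +$337.43 → $674.86
  Nov: +$337.43 → $1,012.29
  Dec: +$337.43 → $1,349.72
  Jan: +$337.43 → $1,687.15
  Feb: +$337.43 − $3,201.96 → -$1,177.38
  Mar: +$337.43 → -$839.95
  Apr: +$337.43 → -$502.52
  May: +$337.43 → -$165.09
  Jun: +$337.43 − $847.20 → -$674.86
  Jul: +$337.43 → -$337.43
  Aug: +$337.43 → $0.00
Lowest trial balance = -$1,177.38 (Feb)
Initial deposit = cushion − low point = $674.86 − (-$1,177.38) = $1,852.24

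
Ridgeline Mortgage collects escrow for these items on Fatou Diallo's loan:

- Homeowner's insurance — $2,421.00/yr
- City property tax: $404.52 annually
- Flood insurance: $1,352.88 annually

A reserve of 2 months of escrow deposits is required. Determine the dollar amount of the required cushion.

Homeowner's insurance — $2,421.00/yr
City property tax — $404.52/yr
Flood insurance — $1,352.88/yr
Combined annual = $2,421.00 + $404.52 + $1,352.88 = $4,178.40
Per month = $4,178.40 / 12 = $348.20
Required cushion = 2 × $348.20 = $696.40

$696.40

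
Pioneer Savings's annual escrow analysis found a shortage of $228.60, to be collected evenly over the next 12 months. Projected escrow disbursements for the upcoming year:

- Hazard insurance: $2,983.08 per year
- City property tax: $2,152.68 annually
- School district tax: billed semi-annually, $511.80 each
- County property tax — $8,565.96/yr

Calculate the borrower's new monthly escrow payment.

Hazard insurance = $2,983.08/yr
City property tax = $2,152.68/yr
School district tax = $511.80 × 2 = $1,023.60/yr
County property tax = $8,565.96/yr
Combined annual = $14,725.32
Monthly escrow = $14,725.32 / 12 = $1,227.11
Shortage per month = $228.60 ÷ 12 = $19.05
Adjusted monthly = $1,227.11 + $19.05 = $1,246.16

$1,246.16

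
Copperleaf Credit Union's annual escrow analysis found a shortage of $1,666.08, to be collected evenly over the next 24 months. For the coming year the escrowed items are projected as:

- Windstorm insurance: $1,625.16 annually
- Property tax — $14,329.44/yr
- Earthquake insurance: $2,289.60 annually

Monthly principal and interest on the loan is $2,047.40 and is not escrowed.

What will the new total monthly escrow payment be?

Windstorm insurance — $1,625.16/yr
Property tax — $14,329.44/yr
Earthquake insurance — $2,289.60/yr
Yearly total = $18,244.20
Monthly = $18,244.20 ÷ 12 = $1,520.35
Shortage spread = $1,666.08 / 24 = $69.42/mo
New monthly escrow = $1,520.35 + $69.42 = $1,589.77

$1,589.77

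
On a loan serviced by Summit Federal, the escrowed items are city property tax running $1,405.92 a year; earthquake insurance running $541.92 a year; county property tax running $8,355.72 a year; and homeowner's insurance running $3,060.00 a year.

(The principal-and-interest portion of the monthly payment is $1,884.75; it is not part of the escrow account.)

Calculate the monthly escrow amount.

$1,113.63

City property tax — $1,405.92 annually
Earthquake insurance — $541.92 annually
County property tax — $8,355.72 annually
Homeowner's insurance — $3,060.00 annually
Total annual escrow = $1,405.92 + $541.92 + $8,355.72 + $3,060.00 = $13,363.56
Monthly = $13,363.56 ÷ 12 = $1,113.63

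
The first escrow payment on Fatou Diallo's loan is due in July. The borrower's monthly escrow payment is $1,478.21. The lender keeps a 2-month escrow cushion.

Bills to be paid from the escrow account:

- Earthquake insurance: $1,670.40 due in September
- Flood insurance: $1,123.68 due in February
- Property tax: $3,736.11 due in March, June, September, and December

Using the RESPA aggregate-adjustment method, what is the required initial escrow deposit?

$3,928.30

Cushion = 2 × $1,478.21 = $2,956.42
Trial balance (start $0, +$1,478.21 each month, − disbursements):
  Jul: +$1,478.21 → $1,478.21
  Aug: +$1,478.21 → $2,956.42
  Sep: +$1,478.21 − $5,406.51 → -$971.88
  Oct: +$1,478.21 → $506.33
  Nov: +$1,478.21 → $1,984.54
  Dec: +$1,478.21 − $3,736.11 → -$273.36
  Jan: +$1,478.21 → $1,204.85
  Feb: +$1,478.21 − $1,123.68 → $1,559.38
  Mar: +$1,478.21 − $3,736.11 → -$698.52
  Apr: +$1,478.21 → $779.69
  May: +$1,478.21 → $2,257.90
  Jun: +$1,478.21 − $3,736.11 → $0.00
Lowest trial balance = -$971.88 (Sep)
Initial deposit = cushion − low point = $2,956.42 − (-$971.88) = $3,928.30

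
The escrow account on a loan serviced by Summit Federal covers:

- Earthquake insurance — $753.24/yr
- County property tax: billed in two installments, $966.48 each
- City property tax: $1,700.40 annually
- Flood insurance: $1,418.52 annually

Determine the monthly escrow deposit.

$483.76

Earthquake insurance: $753.24
County property tax: $966.48 × 2 = $1,932.96
City property tax: $1,700.40
Flood insurance: $1,418.52
Annual escrow total = $5,805.12
Base monthly escrow = $5,805.12 ÷ 12 = $483.76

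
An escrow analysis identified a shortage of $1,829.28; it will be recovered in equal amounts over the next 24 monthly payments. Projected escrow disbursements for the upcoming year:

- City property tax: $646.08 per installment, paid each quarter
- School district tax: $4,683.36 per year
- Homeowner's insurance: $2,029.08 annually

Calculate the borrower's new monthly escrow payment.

City property tax — $646.08 × 4 = $2,584.32
School district tax — $4,683.36
Homeowner's insurance — $2,029.08
Total annual escrow = $9,296.76
Per month = $9,296.76 ÷ 12 = $774.73
Shortage spread = $1,829.28 ÷ 24 = $76.22/mo
Adjusted monthly = $774.73 + $76.22 = $850.95

$850.95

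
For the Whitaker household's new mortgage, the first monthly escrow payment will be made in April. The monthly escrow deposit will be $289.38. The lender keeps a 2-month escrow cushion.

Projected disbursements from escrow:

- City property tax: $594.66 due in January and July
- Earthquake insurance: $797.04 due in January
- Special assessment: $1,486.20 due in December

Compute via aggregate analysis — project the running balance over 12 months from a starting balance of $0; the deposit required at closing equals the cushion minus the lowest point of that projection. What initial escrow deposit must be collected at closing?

$1,157.52

Cushion = 2 × $289.38 = $578.76
Trial balance (start $0, +$289.38 each month, − disbursements):
  Apr: +$289.38 → $289.38
  May: +$289.38 → $578.76
  Jun: +$289.38 → $868.14
  Jul: +$289.38 − $594.66 → $562.86
  Aug: +$289.38 → $852.24
  Sep: +$289.38 → $1,141.62
  Oct: +$289.38 → $1,431.00
  Nov: +$289.38 → $1,720.38
  Dec: +$289.38 − $1,486.20 → $523.56
  Jan: +$289.38 − $1,391.70 → -$578.76
  Feb: +$289.38 → -$289.38
  Mar: +$289.38 → $0.00
Lowest trial balance = -$578.76 (Jan)
Initial deposit = cushion − low point = $578.76 − (-$578.76) = $1,157.52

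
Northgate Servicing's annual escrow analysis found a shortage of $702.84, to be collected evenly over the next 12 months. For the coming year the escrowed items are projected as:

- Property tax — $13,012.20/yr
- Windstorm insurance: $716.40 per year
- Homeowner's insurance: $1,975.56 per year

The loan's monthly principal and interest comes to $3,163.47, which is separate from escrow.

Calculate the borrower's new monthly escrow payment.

$1,367.25

Property tax — $13,012.20 annually
Windstorm insurance — $716.40 annually
Homeowner's insurance — $1,975.56 annually
Combined annual = $15,704.16
Per month = $15,704.16 ÷ 12 = $1,308.68
Shortage per month = $702.84 ÷ 12 = $58.57
Adjusted monthly = $1,308.68 + $58.57 = $1,367.25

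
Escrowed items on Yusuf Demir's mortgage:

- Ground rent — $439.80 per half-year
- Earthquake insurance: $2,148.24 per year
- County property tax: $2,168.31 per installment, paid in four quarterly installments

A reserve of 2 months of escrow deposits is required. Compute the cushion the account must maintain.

$1,950.18

Ground rent = $439.80 × 2 = $879.60/yr
Earthquake insurance = $2,148.24/yr
County property tax = $2,168.31 × 4 = $8,673.24/yr
Combined annual = $879.60 + $2,148.24 + $8,673.24 = $11,701.08
Per month = $11,701.08 ÷ 12 = $975.09
Required cushion = 2 × $975.09 = $1,950.18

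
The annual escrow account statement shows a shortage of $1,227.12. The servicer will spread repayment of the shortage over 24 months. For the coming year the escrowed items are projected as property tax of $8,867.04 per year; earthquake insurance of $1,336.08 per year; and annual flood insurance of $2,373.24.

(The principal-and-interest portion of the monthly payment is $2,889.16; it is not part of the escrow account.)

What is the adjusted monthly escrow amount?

$1,099.16

Property tax = $8,867.04/yr
Earthquake insurance = $1,336.08/yr
Flood insurance = $2,373.24/yr
Combined annual = $8,867.04 + $1,336.08 + $2,373.24 = $12,576.36
Monthly escrow = $12,576.36 ÷ 12 = $1,048.03
Shortage spread = $1,227.12 / 24 = $51.13/mo
New monthly escrow = $1,048.03 + $51.13 = $1,099.16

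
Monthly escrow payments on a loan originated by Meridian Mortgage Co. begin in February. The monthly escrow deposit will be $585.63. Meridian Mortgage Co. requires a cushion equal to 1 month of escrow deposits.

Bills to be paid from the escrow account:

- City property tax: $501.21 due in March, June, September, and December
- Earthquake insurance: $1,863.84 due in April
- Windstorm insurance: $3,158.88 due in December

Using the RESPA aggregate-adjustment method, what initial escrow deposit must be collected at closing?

Cushion = 1 × $585.63 = $585.63
Trial balance (start $0, +$585.63 each month, − disbursements):
  Feb: +$585.63 → $585.63
  Mar: +$585.63 − $501.21 → $670.05
  Apr: +$585.63 − $1,863.84 → -$608.16
  May: +$585.63 → -$22.53
  Jun: +$585.63 − $501.21 → $61.89
  Jul: +$585.63 → $647.52
  Aug: +$585.63 → $1,233.15
  Sep: +$585.63 − $501.21 → $1,317.57
  Oct: +$585.63 → $1,903.20
  Nov: +$585.63 → $2,488.83
  Dec: +$585.63 − $3,660.09 → -$585.63
  Jan: +$585.63 → $0.00
Lowest trial balance = -$608.16 (Apr)
Initial deposit = cushion − low point = $585.63 − (-$608.16) = $1,193.79

$1,193.79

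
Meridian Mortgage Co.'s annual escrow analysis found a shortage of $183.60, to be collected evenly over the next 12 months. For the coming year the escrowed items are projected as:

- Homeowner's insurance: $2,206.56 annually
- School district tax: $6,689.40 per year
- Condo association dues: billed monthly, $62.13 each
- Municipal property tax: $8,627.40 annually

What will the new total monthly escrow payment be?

$1,537.71

Homeowner's insurance: $2,206.56
School district tax: $6,689.40
Condo association dues: $62.13 × 12 = $745.56
Municipal property tax: $8,627.40
Annual escrow total = $2,206.56 + $6,689.40 + $745.56 + $8,627.40 = $18,268.92
Monthly = $18,268.92 ÷ 12 = $1,522.41
Shortage per month = $183.60 ÷ 12 = $15.30
New monthly escrow = $1,522.41 + $15.30 = $1,537.71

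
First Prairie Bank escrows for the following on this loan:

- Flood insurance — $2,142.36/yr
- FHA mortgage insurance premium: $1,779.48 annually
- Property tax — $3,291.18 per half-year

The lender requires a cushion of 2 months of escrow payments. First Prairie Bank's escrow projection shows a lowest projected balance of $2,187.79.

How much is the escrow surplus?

$437.09

Flood insurance — $2,142.36
FHA mortgage insurance premium — $1,779.48
Property tax — $3,291.18 × 2 = $6,582.36
Total annual escrow = $2,142.36 + $1,779.48 + $6,582.36 = $10,504.20
Per month = $10,504.20 / 12 = $875.35
Required reserve = 2 × $875.35 = $1,750.70
Surplus = $2,187.79 − $1,750.70 = $437.09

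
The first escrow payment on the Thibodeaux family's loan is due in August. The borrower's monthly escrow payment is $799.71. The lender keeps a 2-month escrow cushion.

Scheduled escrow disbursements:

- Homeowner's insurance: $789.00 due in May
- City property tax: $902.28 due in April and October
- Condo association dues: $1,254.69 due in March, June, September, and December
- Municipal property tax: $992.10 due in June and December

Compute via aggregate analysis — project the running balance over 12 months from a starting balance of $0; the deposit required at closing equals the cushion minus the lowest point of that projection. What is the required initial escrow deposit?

Cushion = 2 × $799.71 = $1,599.42
Trial balance (start $0, +$799.71 each month, − disbursements):
  Aug: +$799.71 → $799.71
  Sep: +$799.71 − $1,254.69 → $344.73
  Oct: +$799.71 − $902.28 → $242.16
  Nov: +$799.71 → $1,041.87
  Dec: +$799.71 − $2,246.79 → -$405.21
  Jan: +$799.71 → $394.50
  Feb: +$799.71 → $1,194.21
  Mar: +$799.71 − $1,254.69 → $739.23
  Apr: +$799.71 − $902.28 → $636.66
  May: +$799.71 − $789.00 → $647.37
  Jun: +$799.71 − $2,246.79 → -$799.71
  Jul: +$799.71 → $0.00
Lowest trial balance = -$799.71 (Jun)
Initial deposit = cushion − low point = $1,599.42 − (-$799.71) = $2,399.13

$2,399.13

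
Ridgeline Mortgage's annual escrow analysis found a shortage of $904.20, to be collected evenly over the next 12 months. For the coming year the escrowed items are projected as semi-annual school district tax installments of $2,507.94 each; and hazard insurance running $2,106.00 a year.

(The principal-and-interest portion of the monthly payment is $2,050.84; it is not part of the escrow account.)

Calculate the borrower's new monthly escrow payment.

$668.84

School district tax = $2,507.94 × 2 = $5,015.88 per year
Hazard insurance = $2,106.00 per year
Yearly total = $5,015.88 + $2,106.00 = $7,121.88
Monthly escrow = $7,121.88 / 12 = $593.49
Shortage spread = $904.20 / 12 = $75.35/mo
Adjusted monthly = $593.49 + $75.35 = $668.84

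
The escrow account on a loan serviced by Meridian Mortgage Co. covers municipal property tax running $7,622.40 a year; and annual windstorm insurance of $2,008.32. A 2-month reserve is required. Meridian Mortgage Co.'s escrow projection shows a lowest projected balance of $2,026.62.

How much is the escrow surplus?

Municipal property tax: $7,622.40 per year
Windstorm insurance: $2,008.32 per year
Total annual escrow = $9,630.72
Per month = $9,630.72 / 12 = $802.56
Cushion = 2 × $802.56 = $1,605.12
Surplus = $2,026.62 − $1,605.12 = $421.50

$421.50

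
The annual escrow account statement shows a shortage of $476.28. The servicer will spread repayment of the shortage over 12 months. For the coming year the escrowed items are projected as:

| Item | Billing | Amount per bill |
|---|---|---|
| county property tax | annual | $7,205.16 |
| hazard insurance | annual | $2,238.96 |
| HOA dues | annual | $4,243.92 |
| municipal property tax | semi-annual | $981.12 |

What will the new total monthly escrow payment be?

$1,343.88

County property tax = $7,205.16 per year
Hazard insurance = $2,238.96 per year
HOA dues = $4,243.92 per year
Municipal property tax = $981.12 × 2 = $1,962.24 per year
Annual escrow total = $15,650.28
Monthly escrow = $15,650.28 / 12 = $1,304.19
Monthly shortage recovery: $476.28 / 12 = $39.69
New monthly escrow = $1,304.19 + $39.69 = $1,343.88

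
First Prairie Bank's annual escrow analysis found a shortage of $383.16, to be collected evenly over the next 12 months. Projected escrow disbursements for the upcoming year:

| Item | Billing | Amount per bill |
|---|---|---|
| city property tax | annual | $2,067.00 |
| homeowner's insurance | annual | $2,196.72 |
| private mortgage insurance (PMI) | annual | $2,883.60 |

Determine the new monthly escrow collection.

City property tax — $2,067.00 per year
Homeowner's insurance — $2,196.72 per year
Private mortgage insurance (PMI) — $2,883.60 per year
Annual escrow total = $7,147.32
Base monthly escrow = $7,147.32 / 12 = $595.61
Monthly shortage recovery: $383.16 / 12 = $31.93
New monthly escrow = $595.61 + $31.93 = $627.54

$627.54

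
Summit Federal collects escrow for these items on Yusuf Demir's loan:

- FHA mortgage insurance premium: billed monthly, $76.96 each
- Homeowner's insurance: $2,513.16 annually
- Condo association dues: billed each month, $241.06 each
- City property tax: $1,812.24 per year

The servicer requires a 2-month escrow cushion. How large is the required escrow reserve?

FHA mortgage insurance premium = $76.96 × 12 = $923.52/yr
Homeowner's insurance = $2,513.16/yr
Condo association dues = $241.06 × 12 = $2,892.72/yr
City property tax = $1,812.24/yr
Total per year = $923.52 + $2,513.16 + $2,892.72 + $1,812.24 = $8,141.64
Monthly = $8,141.64 / 12 = $678.47
Required cushion = 2 × $678.47 = $1,356.94

$1,356.94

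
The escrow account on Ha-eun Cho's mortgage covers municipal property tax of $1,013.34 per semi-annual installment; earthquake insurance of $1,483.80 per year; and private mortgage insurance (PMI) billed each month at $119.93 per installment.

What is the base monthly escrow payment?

Municipal property tax: $1,013.34 × 2 = $2,026.68
Earthquake insurance: $1,483.80
Private mortgage insurance (PMI): $119.93 × 12 = $1,439.16
Total annual escrow = $2,026.68 + $1,483.80 + $1,439.16 = $4,949.64
Monthly = $4,949.64 / 12 = $412.47

$412.47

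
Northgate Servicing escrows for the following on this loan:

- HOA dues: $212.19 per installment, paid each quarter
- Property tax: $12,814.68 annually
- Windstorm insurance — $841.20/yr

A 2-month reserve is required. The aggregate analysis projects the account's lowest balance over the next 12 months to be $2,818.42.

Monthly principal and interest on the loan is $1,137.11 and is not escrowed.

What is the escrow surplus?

HOA dues — $212.19 × 4 = $848.76 annually
Property tax — $12,814.68 annually
Windstorm insurance — $841.20 annually
Total annual escrow = $14,504.64
Monthly escrow = $14,504.64 ÷ 12 = $1,208.72
Cushion = 2 × $1,208.72 = $2,417.44
Excess over cushion: $2,818.42 − $2,417.44 = $400.98

$400.98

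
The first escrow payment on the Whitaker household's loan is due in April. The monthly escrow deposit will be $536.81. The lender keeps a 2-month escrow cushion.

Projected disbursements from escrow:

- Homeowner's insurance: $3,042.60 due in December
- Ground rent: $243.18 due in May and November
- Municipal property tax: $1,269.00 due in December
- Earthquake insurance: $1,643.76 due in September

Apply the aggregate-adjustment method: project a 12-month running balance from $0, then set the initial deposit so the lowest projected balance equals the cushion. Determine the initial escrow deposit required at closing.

$2,684.05

Cushion = 2 × $536.81 = $1,073.62
Trial balance (start $0, +$536.81 each month, − disbursements):
  Apr: +$536.81 → $536.81
  May: +$536.81 − $243.18 → $830.44
  Jun: +$536.81 → $1,367.25
  Jul: +$536.81 → $1,904.06
  Aug: +$536.81 → $2,440.87
  Sep: +$536.81 − $1,643.76 → $1,333.92
  Oct: +$536.81 → $1,870.73
  Nov: +$536.81 − $243.18 → $2,164.36
  Dec: +$536.81 − $4,311.60 → -$1,610.43
  Jan: +$536.81 → -$1,073.62
  Feb: +$536.81 → -$536.81
  Mar: +$536.81 → $0.00
Lowest trial balance = -$1,610.43 (Dec)
Initial deposit = cushion − low point = $1,073.62 − (-$1,610.43) = $2,684.05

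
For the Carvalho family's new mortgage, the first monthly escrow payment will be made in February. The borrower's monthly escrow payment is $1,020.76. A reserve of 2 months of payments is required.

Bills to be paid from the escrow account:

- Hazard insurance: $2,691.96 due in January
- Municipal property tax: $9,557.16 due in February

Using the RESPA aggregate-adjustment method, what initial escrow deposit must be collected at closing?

$10,577.92

Cushion = 2 × $1,020.76 = $2,041.52
Trial balance (start $0, +$1,020.76 each month, − disbursements):
  Feb: +$1,020.76 − $9,557.16 → -$8,536.40
  Mar: +$1,020.76 → -$7,515.64
  Apr: +$1,020.76 → -$6,494.88
  May: +$1,020.76 → -$5,474.12
  Jun: +$1,020.76 → -$4,453.36
  Jul: +$1,020.76 → -$3,432.60
  Aug: +$1,020.76 → -$2,411.84
  Sep: +$1,020.76 → -$1,391.08
  Oct: +$1,020.76 → -$370.32
  Nov: +$1,020.76 → $650.44
  Dec: +$1,020.76 → $1,671.20
  Jan: +$1,020.76 − $2,691.96 → $0.00
Lowest trial balance = -$8,536.40 (Feb)
Initial deposit = cushion − low point = $2,041.52 − (-$8,536.40) = $10,577.92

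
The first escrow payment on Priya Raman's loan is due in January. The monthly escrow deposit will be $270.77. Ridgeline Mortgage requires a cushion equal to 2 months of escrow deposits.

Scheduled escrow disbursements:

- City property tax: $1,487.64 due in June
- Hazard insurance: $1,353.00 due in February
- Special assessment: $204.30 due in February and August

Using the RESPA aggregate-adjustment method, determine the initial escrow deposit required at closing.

$1,961.86

Cushion = 2 × $270.77 = $541.54
Trial balance (start $0, +$270.77 each month, − disbursements):
  Jan: +$270.77 → $270.77
  Feb: +$270.77 − $1,557.30 → -$1,015.76
  Mar: +$270.77 → -$744.99
  Apr: +$270.77 → -$474.22
  May: +$270.77 → -$203.45
  Jun: +$270.77 − $1,487.64 → -$1,420.32
  Jul: +$270.77 → -$1,149.55
  Aug: +$270.77 − $204.30 → -$1,083.08
  Sep: +$270.77 → -$812.31
  Oct: +$270.77 → -$541.54
  Nov: +$270.77 → -$270.77
  Dec: +$270.77 → $0.00
Lowest trial balance = -$1,420.32 (Jun)
Initial deposit = cushion − low point = $541.54 − (-$1,420.32) = $1,961.86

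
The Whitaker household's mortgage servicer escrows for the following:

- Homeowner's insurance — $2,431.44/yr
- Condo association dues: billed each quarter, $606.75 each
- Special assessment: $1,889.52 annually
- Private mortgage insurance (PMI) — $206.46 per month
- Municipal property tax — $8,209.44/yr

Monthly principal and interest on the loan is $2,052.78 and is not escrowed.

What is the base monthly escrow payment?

$1,452.91

Homeowner's insurance: $2,431.44 annually
Condo association dues: $606.75 × 4 = $2,427.00 annually
Special assessment: $1,889.52 annually
Private mortgage insurance (PMI): $206.46 × 12 = $2,477.52 annually
Municipal property tax: $8,209.44 annually
Combined annual = $2,431.44 + $2,427.00 + $1,889.52 + $2,477.52 + $8,209.44 = $17,434.92
Monthly escrow = $17,434.92 ÷ 12 = $1,452.91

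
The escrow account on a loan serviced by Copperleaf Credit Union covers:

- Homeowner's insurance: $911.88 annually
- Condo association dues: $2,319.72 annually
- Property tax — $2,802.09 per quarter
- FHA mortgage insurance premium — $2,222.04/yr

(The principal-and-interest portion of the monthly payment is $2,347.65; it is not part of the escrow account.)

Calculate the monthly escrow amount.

$1,388.50

Homeowner's insurance: $911.88 annually
Condo association dues: $2,319.72 annually
Property tax: $2,802.09 × 4 = $11,208.36 annually
FHA mortgage insurance premium: $2,222.04 annually
Total per year = $911.88 + $2,319.72 + $11,208.36 + $2,222.04 = $16,662.00
Monthly = $16,662.00 ÷ 12 = $1,388.50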